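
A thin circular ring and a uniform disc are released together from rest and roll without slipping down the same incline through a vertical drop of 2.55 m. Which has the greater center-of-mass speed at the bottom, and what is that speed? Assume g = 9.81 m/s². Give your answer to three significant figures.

the uniform disc, at v ≈ 5.78 m/s

For rolling without slipping, Mgh = ½(1+k)Mv² where k = I/(MR²), so v = √(2gh/(1+k)).
Thin circular ring: k = 1, giving v = √(2×9.81×2.55/2) = 5.002 m/s.
Uniform disc: k = 0.5, giving v = √(2×9.81×2.55/1.5) = 5.775 m/s.
The smaller k wins: the uniform disc, at ≈ 5.78 m/s.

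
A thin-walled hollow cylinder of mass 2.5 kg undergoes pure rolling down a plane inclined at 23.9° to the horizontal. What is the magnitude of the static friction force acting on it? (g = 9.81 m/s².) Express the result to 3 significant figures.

For this body I = MR², i.e. k = I/(MR²) = 1.
Newton's second law down the slope: Mg sinθ − f = Ma. The torque equation fR = Iα (with α = a/R) gives f = kMa.
Combining, a = g sinθ/(1+k) and f = kMa = kMg sinθ/(1+k).
f = 1 × 2.5 × 9.81 × sin23.9° / 2 ≈ 4.97 N.

f ≈ 4.97 N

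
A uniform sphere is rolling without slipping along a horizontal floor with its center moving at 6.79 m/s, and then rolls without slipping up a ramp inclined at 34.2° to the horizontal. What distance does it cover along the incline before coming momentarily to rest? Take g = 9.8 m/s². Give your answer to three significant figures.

d ≈ 5.86 m

With I = (2/5)MR², the ratio k = I/(MR²) is 0.4.
Rolling without slipping gives ω = v/R, so the total kinetic energy is ½Mv² + ½Iω² = ½(1+k)Mv² = (7/10)Mv².
Setting this equal to Mgh gives the vertical rise h = (1+k)v₀²/(2g) = 1.4×6.79²/(2×9.8) = 3.293 m.
The distance along the slope is d = h/sinθ = 3.293/sin34.2° ≈ 5.86 m.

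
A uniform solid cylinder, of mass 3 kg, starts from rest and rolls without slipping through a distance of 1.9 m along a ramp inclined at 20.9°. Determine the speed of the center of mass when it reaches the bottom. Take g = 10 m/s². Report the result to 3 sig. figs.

With I = (1/2)MR², the ratio k = I/(MR²) is 0.5.
Pure rolling means v = ωR; then KE = ½Mv² + ½I(v/R)² = ½(1+k)Mv² = (3/4)Mv².
The vertical drop is h = L sinθ = 1.9 × sin20.9° = 0.6778 m.
Setting Mgh = (3/4)Mv² gives v = √(2gh/(1+k)) = √(2·10·0.6778/1.5) ≈ 3.01 m/s.

v ≈ 3.01 m/s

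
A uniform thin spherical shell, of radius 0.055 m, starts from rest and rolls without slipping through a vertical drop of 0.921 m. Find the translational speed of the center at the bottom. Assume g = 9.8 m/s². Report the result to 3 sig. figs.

Here I = (2/3)MR², so the shape factor k = I/(MR²) = 2/3.
Rolling without slipping gives ω = v/R, so the total kinetic energy is ½Mv² + ½Iω² = ½(1+k)Mv² = (5/6)Mv².
Setting Mgh = (5/6)Mv² gives v = √(2gh/(1+k)) = √(2·9.8·0.921/1.667) ≈ 3.29 m/s.

v ≈ 3.29 m/s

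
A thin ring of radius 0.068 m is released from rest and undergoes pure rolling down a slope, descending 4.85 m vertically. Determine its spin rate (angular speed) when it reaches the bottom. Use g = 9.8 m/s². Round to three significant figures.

ω ≈ 101 rad/s

With I = MR², the ratio k = I/(MR²) is 1.
The rolling condition ω = v/R makes the rotational term ½I(v/R)² = ½kMv², so KE_total = ½(1+k)Mv² = Mv².
Energy conservation Mgh = ½(1+k)Mv² gives v = √(2gh/(1+k)) = √(2 × 9.8 × 4.85 / 2) = 6.894 m/s.
The angular speed follows from ω = v/R = 6.894/0.068 ≈ 101 rad/s.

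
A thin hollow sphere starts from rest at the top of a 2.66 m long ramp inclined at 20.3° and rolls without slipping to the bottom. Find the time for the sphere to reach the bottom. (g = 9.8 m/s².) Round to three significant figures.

The moment of inertia is (2/3)MR², giving k ≡ I/(MR²) = 2/3.
Translational: Mg sinθ − f = Ma. Rotational about the CM: fR = Iα = kMRa, so f = kMa.
Hence a = g sinθ/(1+k) = 9.8×sin20.3°/1.667 = 2.04 m/s².
With constant a from rest, t = √(2L/a) = √(2·2.66/2.04) ≈ 1.61 s.

t ≈ 1.61 s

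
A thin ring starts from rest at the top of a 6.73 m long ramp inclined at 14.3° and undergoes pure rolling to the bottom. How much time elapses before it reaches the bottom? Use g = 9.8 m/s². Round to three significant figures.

t ≈ 3.33 s

For this body I = MR², i.e. k = I/(MR²) = 1.
Newton's second law down the slope: Mg sinθ − f = Ma. The torque equation fR = Iα (with α = a/R) gives f = kMa.
Hence a = g sinθ/(1+k) = 9.8×sin14.3°/2 = 1.21 m/s².
Starting from rest, L = ½at², so t = √(2L/a) = √(2×6.73/1.21) ≈ 3.33 s.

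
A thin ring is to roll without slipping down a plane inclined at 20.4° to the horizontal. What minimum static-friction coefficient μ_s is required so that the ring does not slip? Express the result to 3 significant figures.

μ_min ≈ 0.186

For this body I = MR², i.e. k = I/(MR²) = 1.
Along the incline Mg sinθ − f = Ma, and torque about the center fR = Iα = kMR²(a/R) gives f = kMa.
These give a = g sinθ/(1+k) and the required friction f = kMg sinθ/(1+k).
The normal force is N = Mg cosθ, so μ_min = f/N = k tanθ/(1+k).
μ_min = 1 × tan20.4° / 2 ≈ 0.186.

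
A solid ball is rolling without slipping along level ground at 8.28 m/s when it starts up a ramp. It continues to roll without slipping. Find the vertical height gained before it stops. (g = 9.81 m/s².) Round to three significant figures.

h ≈ 4.89 m

With I = (2/5)MR², the ratio k = I/(MR²) is 0.4.
The rolling condition ω = v/R makes the rotational term ½I(v/R)² = ½kMv², so KE_total = ½(1+k)Mv² = (7/10)Mv².
All of this converts to potential energy at the highest point: (7/10)Mv₀² = Mgh.
Thus h = (1+k)v₀²/(2g) = 1.4 × 8.28² / (2 × 9.81) ≈ 4.89 m.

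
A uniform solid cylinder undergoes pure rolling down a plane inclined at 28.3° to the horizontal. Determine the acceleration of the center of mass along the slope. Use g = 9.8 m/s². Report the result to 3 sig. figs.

a ≈ 3.10 m/s²

For this body I = (1/2)MR², i.e. k = I/(MR²) = 0.5.
Translational: Mg sinθ − f = Ma. Rotational about the CM: fR = Iα = kMRa, so f = kMa.
Eliminating f: Mg sinθ = (1+k)Ma, so a = g sinθ/(1+k) = 9.8 × sin28.3° / 1.5 ≈ 3.10 m/s².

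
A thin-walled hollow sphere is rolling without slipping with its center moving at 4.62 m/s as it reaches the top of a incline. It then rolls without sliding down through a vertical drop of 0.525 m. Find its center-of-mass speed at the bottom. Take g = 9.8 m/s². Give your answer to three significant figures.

v ≈ 5.25 m/s

The moment of inertia is (2/3)MR², giving k ≡ I/(MR²) = 2/3.
The rolling condition ω = v/R makes the rotational term ½I(v/R)² = ½kMv², so KE_total = ½(1+k)Mv² = (5/6)Mv².
Conserving energy between top and bottom: (5/6)Mv² = (5/6)Mv₀² + Mgh, hence v² = v₀² + 2gh/(1+k).
v = √(4.62² + 2×9.8×0.525/1.667) = √27.52 ≈ 5.25 m/s.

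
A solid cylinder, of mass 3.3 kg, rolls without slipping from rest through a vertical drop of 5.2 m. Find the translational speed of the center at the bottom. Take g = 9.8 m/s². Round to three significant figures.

The moment of inertia is (1/2)MR², giving k ≡ I/(MR²) = 0.5.
Rolling without slipping gives ω = v/R, so the total kinetic energy is ½Mv² + ½Iω² = ½(1+k)Mv² = (3/4)Mv².
Energy conservation: Mgh = (3/4)Mv², so v = √(2gh/(1+k)) = √(2 × 9.8 × 5.2 / 1.5) ≈ 8.24 m/s.

v ≈ 8.24 m/s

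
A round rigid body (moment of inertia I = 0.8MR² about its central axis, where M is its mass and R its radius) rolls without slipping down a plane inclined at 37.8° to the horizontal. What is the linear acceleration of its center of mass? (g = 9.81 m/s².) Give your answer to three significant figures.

a ≈ 3.34 m/s²

With I = 0.8MR², the ratio k = I/(MR²) is 0.8.
Newton's second law down the slope: Mg sinθ − f = Ma. The torque equation fR = Iα (with α = a/R) gives f = kMa.
Eliminating f: Mg sinθ = (1+k)Ma, so a = g sinθ/(1+k) = 9.81 × sin37.8° / 1.8 ≈ 3.34 m/s².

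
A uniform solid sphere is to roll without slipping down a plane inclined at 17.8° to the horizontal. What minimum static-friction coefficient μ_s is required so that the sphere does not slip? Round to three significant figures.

μ_min ≈ 0.0917

For this body I = (2/5)MR², i.e. k = I/(MR²) = 0.4.
Along the incline Mg sinθ − f = Ma, and torque about the center fR = Iα = kMR²(a/R) gives f = kMa.
These give a = g sinθ/(1+k) and the required friction f = kMg sinθ/(1+k).
With N = Mg cosθ, the no-slip condition f ≤ μN gives μ_min = f/N = k tanθ/(1+k).
μ_min = 0.4 × tan17.8° / 1.4 ≈ 0.0917.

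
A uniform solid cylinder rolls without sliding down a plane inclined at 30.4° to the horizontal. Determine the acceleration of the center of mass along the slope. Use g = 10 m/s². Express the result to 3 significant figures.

a ≈ 3.37 m/s²

The moment of inertia is (1/2)MR², giving k ≡ I/(MR²) = 0.5.
Newton's second law down the slope: Mg sinθ − f = Ma. The torque equation fR = Iα (with α = a/R) gives f = kMa.
Eliminating f: Mg sinθ = (1+k)Ma, so a = g sinθ/(1+k) = 10 × sin30.4° / 1.5 ≈ 3.37 m/s².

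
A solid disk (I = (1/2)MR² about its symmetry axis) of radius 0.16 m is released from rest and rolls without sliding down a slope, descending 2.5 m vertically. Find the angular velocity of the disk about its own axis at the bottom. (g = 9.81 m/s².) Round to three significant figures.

ω ≈ 35.7 rad/s

The moment of inertia is (1/2)MR², giving k ≡ I/(MR²) = 0.5.
The rolling condition ω = v/R makes the rotational term ½I(v/R)² = ½kMv², so KE_total = ½(1+k)Mv² = (3/4)Mv².
Energy conservation Mgh = ½(1+k)Mv² gives v = √(2gh/(1+k)) = √(2 × 9.81 × 2.5 / 1.5) = 5.718 m/s.
The angular speed follows from ω = v/R = 5.718/0.16 ≈ 35.7 rad/s.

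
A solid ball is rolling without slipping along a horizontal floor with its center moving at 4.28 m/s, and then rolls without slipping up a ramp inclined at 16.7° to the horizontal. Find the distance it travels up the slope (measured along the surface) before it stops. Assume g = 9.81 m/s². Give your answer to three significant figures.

d ≈ 4.55 m

The moment of inertia is (2/5)MR², giving k ≡ I/(MR²) = 0.4.
Pure rolling means v = ωR; then KE = ½Mv² + ½I(v/R)² = ½(1+k)Mv² = (7/10)Mv².
Setting this equal to Mgh gives the vertical rise h = (1+k)v₀²/(2g) = 1.4×4.28²/(2×9.81) = 1.307 m.
Along the incline, d = h/sinθ = 1.307/sin16.7° ≈ 4.55 m.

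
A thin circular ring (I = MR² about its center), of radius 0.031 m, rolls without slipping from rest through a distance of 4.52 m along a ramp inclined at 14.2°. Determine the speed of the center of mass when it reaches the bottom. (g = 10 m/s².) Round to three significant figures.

Here I = MR², so the shape factor k = I/(MR²) = 1.
Pure rolling means v = ωR; then KE = ½Mv² + ½I(v/R)² = ½(1+k)Mv² = Mv².
The vertical drop is h = L sinθ = 4.52 × sin14.2° = 1.109 m.
Setting Mgh = Mv² gives v = √(2gh/(1+k)) = √(2·10·1.109/2) ≈ 3.33 m/s.

v ≈ 3.33 m/s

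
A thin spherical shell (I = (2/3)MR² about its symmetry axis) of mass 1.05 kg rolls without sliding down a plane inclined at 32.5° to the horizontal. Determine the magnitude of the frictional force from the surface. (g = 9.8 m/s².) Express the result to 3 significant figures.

f ≈ 2.21 N

Here I = (2/3)MR², so the shape factor k = I/(MR²) = 2/3.
Translational: Mg sinθ − f = Ma. Rotational about the CM: fR = Iα = kMRa, so f = kMa.
Combining, a = g sinθ/(1+k) and f = kMa = kMg sinθ/(1+k).
f = (2/3) × 1.05 × 9.8 × sin32.5° / 1.667 ≈ 2.21 N.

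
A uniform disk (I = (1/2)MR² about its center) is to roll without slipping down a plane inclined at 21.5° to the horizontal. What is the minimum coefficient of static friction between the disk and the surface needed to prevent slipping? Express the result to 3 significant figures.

With I = (1/2)MR², the ratio k = I/(MR²) is 0.5.
Translational: Mg sinθ − f = Ma. Rotational about the CM: fR = Iα = kMRa, so f = kMa.
These give a = g sinθ/(1+k) and the required friction f = kMg sinθ/(1+k).
With N = Mg cosθ, the no-slip condition f ≤ μN gives μ_min = f/N = k tanθ/(1+k).
μ_min = 0.5 × tan21.5° / 1.5 ≈ 0.131.

μ_min ≈ 0.131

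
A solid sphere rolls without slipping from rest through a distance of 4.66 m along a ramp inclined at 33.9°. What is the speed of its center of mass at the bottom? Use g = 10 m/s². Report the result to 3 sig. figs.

Here I = (2/5)MR², so the shape factor k = I/(MR²) = 0.4.
The rolling condition ω = v/R makes the rotational term ½I(v/R)² = ½kMv², so KE_total = ½(1+k)Mv² = (7/10)Mv².
The vertical drop is h = L sinθ = 4.66 × sin33.9° = 2.599 m.
Energy conservation: Mgh = (7/10)Mv², so v = √(2gh/(1+k)) = √(2 × 10 × 2.599 / 1.4) ≈ 6.09 m/s.

v ≈ 6.09 m/s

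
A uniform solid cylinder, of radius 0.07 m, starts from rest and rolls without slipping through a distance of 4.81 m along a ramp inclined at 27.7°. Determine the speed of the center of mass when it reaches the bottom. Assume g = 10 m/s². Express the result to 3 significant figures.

With I = (1/2)MR², the ratio k = I/(MR²) is 0.5.
Since it rolls without slipping, ω = v/R and KE = ½Mv² + ½Iω² = ½(1+k)Mv² = (3/4)Mv².
The vertical drop is h = L sinθ = 4.81 × sin27.7° = 2.236 m.
Setting Mgh = (3/4)Mv² gives v = √(2gh/(1+k)) = √(2·10·2.236/1.5) ≈ 5.46 m/s.

v ≈ 5.46 m/s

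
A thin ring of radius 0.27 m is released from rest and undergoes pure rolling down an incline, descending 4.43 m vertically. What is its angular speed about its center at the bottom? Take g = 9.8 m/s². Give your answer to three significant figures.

ω ≈ 24.4 rad/s

With I = MR², the ratio k = I/(MR²) is 1.
Since it rolls without slipping, ω = v/R and KE = ½Mv² + ½Iω² = ½(1+k)Mv² = Mv².
Energy conservation Mgh = ½(1+k)Mv² gives v = √(2gh/(1+k)) = √(2 × 9.8 × 4.43 / 2) = 6.589 m/s.
The angular speed follows from ω = v/R = 6.589/0.27 ≈ 24.4 rad/s.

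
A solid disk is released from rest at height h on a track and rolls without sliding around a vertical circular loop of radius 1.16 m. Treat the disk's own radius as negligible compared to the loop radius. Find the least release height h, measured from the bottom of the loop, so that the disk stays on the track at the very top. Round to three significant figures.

h_min ≈ 3.19 m

For this body I = (1/2)MR², i.e. k = I/(MR²) = 0.5.
At the top, contact is just lost when gravity alone supplies the centripetal force: Mg = Mv_top²/r, i.e. v_top² = gr.
With ω = v/R, the kinetic energy at speed v is ½(1+k)Mv² = (3/4)Mv².
Energy conservation from release (height h) to the top (height 2r): Mgh = Mg(2r) + (3/4)M·gr.
Thus h_min = 2r + (1+k)r/2 = r(2 + 1.5/2) = 1.16 × 2.75 ≈ 3.19 m.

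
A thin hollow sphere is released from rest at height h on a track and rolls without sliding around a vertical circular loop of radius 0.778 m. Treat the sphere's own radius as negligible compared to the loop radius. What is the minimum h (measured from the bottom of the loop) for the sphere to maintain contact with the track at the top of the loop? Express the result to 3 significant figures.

With I = (2/3)MR², the ratio k = I/(MR²) is 2/3.
At the top of the loop, the minimum-contact condition is Mg = Mv_top²/r, so v_top² = gr.
With ω = v/R, the kinetic energy at speed v is ½(1+k)Mv² = (5/6)Mv².
Energy conservation from release (height h) to the top (height 2r): Mgh = Mg(2r) + (5/6)M·gr.
Thus h_min = 2r + (1+k)r/2 = r(2 + 1.667/2) = 0.778 × 2.833 ≈ 2.20 m.

h_min ≈ 2.20 m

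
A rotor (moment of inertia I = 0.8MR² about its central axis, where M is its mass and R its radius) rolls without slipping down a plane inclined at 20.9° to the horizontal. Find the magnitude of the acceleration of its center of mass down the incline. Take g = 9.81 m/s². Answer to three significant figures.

a ≈ 1.94 m/s²

With I = 0.8MR², the ratio k = I/(MR²) is 0.8.
Translational: Mg sinθ − f = Ma. Rotational about the CM: fR = Iα = kMRa, so f = kMa.
Eliminating f: Mg sinθ = (1+k)Ma, so a = g sinθ/(1+k) = 9.81 × sin20.9° / 1.8 ≈ 1.94 m/s².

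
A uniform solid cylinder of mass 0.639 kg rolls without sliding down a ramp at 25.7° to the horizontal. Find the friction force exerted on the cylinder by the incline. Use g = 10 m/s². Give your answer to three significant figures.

f ≈ 0.924 N

For this body I = (1/2)MR², i.e. k = I/(MR²) = 0.5.
Newton's second law down the slope: Mg sinθ − f = Ma. The torque equation fR = Iα (with α = a/R) gives f = kMa.
Combining, a = g sinθ/(1+k) and f = kMa = kMg sinθ/(1+k).
f = 0.5 × 0.639 × 10 × sin25.7° / 1.5 ≈ 0.924 N.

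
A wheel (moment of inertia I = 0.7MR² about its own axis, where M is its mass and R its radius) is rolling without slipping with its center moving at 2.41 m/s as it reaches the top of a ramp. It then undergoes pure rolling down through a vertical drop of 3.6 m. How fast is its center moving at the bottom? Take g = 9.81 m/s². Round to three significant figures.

Here I = 0.7MR², so the shape factor k = I/(MR²) = 0.7.
Pure rolling means v = ωR; then KE = ½Mv² + ½I(v/R)² = ½(1+k)Mv² = (17/20)Mv².
Conserving energy between top and bottom: (17/20)Mv² = (17/20)Mv₀² + Mgh, hence v² = v₀² + 2gh/(1+k).
v = √(2.41² + 2×9.81×3.6/1.7) = √47.36 ≈ 6.88 m/s.

v ≈ 6.88 m/s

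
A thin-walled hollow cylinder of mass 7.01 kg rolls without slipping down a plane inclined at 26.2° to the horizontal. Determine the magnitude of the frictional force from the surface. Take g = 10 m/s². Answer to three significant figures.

For this body I = MR², i.e. k = I/(MR²) = 1.
Newton's second law down the slope: Mg sinθ − f = Ma. The torque equation fR = Iα (with α = a/R) gives f = kMa.
Combining, a = g sinθ/(1+k) and f = kMa = kMg sinθ/(1+k).
f = 1 × 7.01 × 10 × sin26.2° / 2 ≈ 15.5 N.

f ≈ 15.5 N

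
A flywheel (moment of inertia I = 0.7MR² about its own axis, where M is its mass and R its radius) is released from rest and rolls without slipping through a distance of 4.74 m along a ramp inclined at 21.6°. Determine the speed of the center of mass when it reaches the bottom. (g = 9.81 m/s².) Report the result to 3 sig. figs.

Here I = 0.7MR², so the shape factor k = I/(MR²) = 0.7.
Since it rolls without slipping, ω = v/R and KE = ½Mv² + ½Iω² = ½(1+k)Mv² = (17/20)Mv².
The vertical drop is h = L sinθ = 4.74 × sin21.6° = 1.745 m.
Energy conservation: Mgh = (17/20)Mv², so v = √(2gh/(1+k)) = √(2 × 9.81 × 1.745 / 1.7) ≈ 4.49 m/s.

v ≈ 4.49 m/s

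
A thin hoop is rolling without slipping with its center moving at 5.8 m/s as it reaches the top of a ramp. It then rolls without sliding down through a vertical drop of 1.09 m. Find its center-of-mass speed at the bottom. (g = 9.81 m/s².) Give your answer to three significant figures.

For this body I = MR², i.e. k = I/(MR²) = 1.
Since it rolls without slipping, ω = v/R and KE = ½Mv² + ½Iω² = ½(1+k)Mv² = Mv².
Energy conservation: Mv₀² + Mgh = Mv², so v² = v₀² + 2gh/(1+k).
v = √(5.8² + 2×9.81×1.09/2) = √44.33 ≈ 6.66 m/s.

v ≈ 6.66 m/s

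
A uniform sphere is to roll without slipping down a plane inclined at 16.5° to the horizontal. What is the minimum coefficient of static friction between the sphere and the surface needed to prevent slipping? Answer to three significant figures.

μ_min ≈ 0.0846

With I = (2/5)MR², the ratio k = I/(MR²) is 0.4.
Newton's second law down the slope: Mg sinθ − f = Ma. The torque equation fR = Iα (with α = a/R) gives f = kMa.
These give a = g sinθ/(1+k) and the required friction f = kMg sinθ/(1+k).
The normal force is N = Mg cosθ, so μ_min = f/N = k tanθ/(1+k).
μ_min = 0.4 × tan16.5° / 1.4 ≈ 0.0846.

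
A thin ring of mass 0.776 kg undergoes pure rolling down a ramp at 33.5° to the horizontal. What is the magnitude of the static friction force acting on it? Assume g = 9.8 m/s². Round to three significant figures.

The moment of inertia is MR², giving k ≡ I/(MR²) = 1.
Translational: Mg sinθ − f = Ma. Rotational about the CM: fR = Iα = kMRa, so f = kMa.
Combining, a = g sinθ/(1+k) and f = kMa = kMg sinθ/(1+k).
f = 1 × 0.776 × 9.8 × sin33.5° / 2 ≈ 2.10 N.

f ≈ 2.10 N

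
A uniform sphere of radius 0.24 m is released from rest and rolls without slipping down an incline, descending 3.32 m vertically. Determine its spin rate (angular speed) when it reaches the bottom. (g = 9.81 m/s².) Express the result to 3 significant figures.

ω ≈ 28.4 rad/s

With I = (2/5)MR², the ratio k = I/(MR²) is 0.4.
Rolling without slipping gives ω = v/R, so the total kinetic energy is ½Mv² + ½Iω² = ½(1+k)Mv² = (7/10)Mv².
Energy conservation Mgh = ½(1+k)Mv² gives v = √(2gh/(1+k)) = √(2 × 9.81 × 3.32 / 1.4) = 6.821 m/s.
The angular speed follows from ω = v/R = 6.821/0.24 ≈ 28.4 rad/s.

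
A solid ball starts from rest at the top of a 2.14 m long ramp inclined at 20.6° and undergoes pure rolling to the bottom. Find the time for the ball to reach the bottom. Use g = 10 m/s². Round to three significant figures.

t ≈ 1.31 s

Here I = (2/5)MR², so the shape factor k = I/(MR²) = 0.4.
Translational: Mg sinθ − f = Ma. Rotational about the CM: fR = Iα = kMRa, so f = kMa.
Hence a = g sinθ/(1+k) = 10×sin20.6°/1.4 = 2.513 m/s².
Starting from rest, L = ½at², so t = √(2L/a) = √(2×2.14/2.513) ≈ 1.31 s.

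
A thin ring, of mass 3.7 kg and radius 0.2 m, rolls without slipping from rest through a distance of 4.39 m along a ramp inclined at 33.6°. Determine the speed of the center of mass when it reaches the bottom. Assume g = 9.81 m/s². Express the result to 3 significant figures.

With I = MR², the ratio k = I/(MR²) is 1.
The rolling condition ω = v/R makes the rotational term ½I(v/R)² = ½kMv², so KE_total = ½(1+k)Mv² = Mv².
The vertical drop is h = L sinθ = 4.39 × sin33.6° = 2.429 m.
Setting Mgh = Mv² gives v = √(2gh/(1+k)) = √(2·9.81·2.429/2) ≈ 4.88 m/s.

v ≈ 4.88 m/s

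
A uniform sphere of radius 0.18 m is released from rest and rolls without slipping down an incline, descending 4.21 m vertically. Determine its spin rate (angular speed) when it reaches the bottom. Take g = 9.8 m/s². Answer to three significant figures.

ω ≈ 42.7 rad/s

With I = (2/5)MR², the ratio k = I/(MR²) is 0.4.
Pure rolling means v = ωR; then KE = ½Mv² + ½I(v/R)² = ½(1+k)Mv² = (7/10)Mv².
Energy conservation Mgh = ½(1+k)Mv² gives v = √(2gh/(1+k)) = √(2 × 9.8 × 4.21 / 1.4) = 7.677 m/s.
The angular speed follows from ω = v/R = 7.677/0.18 ≈ 42.7 rad/s.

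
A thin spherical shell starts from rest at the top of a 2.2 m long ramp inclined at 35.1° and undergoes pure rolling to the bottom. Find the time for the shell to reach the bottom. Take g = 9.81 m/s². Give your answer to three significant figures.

t ≈ 1.14 s

For this body I = (2/3)MR², i.e. k = I/(MR²) = 2/3.
Newton's second law down the slope: Mg sinθ − f = Ma. The torque equation fR = Iα (with α = a/R) gives f = kMa.
Hence a = g sinθ/(1+k) = 9.81×sin35.1°/1.667 = 3.384 m/s².
With constant a from rest, t = √(2L/a) = √(2·2.2/3.384) ≈ 1.14 s.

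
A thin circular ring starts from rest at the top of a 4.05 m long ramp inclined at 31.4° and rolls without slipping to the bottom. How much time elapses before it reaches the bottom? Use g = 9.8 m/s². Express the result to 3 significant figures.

The moment of inertia is MR², giving k ≡ I/(MR²) = 1.
Newton's second law down the slope: Mg sinθ − f = Ma. The torque equation fR = Iα (with α = a/R) gives f = kMa.
Hence a = g sinθ/(1+k) = 9.8×sin31.4°/2 = 2.553 m/s².
With constant a from rest, t = √(2L/a) = √(2·4.05/2.553) ≈ 1.78 s.

t ≈ 1.78 s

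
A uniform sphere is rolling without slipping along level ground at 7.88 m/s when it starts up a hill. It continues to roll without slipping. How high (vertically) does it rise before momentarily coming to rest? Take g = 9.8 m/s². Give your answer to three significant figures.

The moment of inertia is (2/5)MR², giving k ≡ I/(MR²) = 0.4.
Pure rolling means v = ωR; then KE = ½Mv² + ½I(v/R)² = ½(1+k)Mv² = (7/10)Mv².
All of this converts to potential energy at the highest point: (7/10)Mv₀² = Mgh.
Thus h = (1+k)v₀²/(2g) = 1.4 × 7.88² / (2 × 9.8) ≈ 4.44 m.

h ≈ 4.44 m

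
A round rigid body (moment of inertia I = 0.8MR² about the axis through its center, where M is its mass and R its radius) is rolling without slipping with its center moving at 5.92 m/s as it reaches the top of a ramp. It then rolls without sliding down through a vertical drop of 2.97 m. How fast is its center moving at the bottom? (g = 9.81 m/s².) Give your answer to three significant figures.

With I = 0.8MR², the ratio k = I/(MR²) is 0.8.
Since it rolls without slipping, ω = v/R and KE = ½Mv² + ½Iω² = ½(1+k)Mv² = (9/10)Mv².
Energy conservation: (9/10)Mv₀² + Mgh = (9/10)Mv², so v² = v₀² + 2gh/(1+k).
v = √(5.92² + 2×9.81×2.97/1.8) = √67.42 ≈ 8.21 m/s.

v ≈ 8.21 m/s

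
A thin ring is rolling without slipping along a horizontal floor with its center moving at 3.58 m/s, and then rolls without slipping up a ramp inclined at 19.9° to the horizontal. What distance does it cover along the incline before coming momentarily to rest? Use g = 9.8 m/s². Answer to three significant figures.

d ≈ 3.84 m

For this body I = MR², i.e. k = I/(MR²) = 1.
Pure rolling means v = ωR; then KE = ½Mv² + ½I(v/R)² = ½(1+k)Mv² = Mv².
Setting this equal to Mgh gives the vertical rise h = (1+k)v₀²/(2g) = 2×3.58²/(2×9.8) = 1.308 m.
Along the incline, d = h/sinθ = 1.308/sin19.9° ≈ 3.84 m.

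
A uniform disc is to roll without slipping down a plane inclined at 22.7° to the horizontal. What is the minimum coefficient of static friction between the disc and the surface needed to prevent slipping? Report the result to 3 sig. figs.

μ_min ≈ 0.139

Here I = (1/2)MR², so the shape factor k = I/(MR²) = 0.5.
Translational: Mg sinθ − f = Ma. Rotational about the CM: fR = Iα = kMRa, so f = kMa.
These give a = g sinθ/(1+k) and the required friction f = kMg sinθ/(1+k).
With N = Mg cosθ, the no-slip condition f ≤ μN gives μ_min = f/N = k tanθ/(1+k).
μ_min = 0.5 × tan22.7° / 1.5 ≈ 0.139.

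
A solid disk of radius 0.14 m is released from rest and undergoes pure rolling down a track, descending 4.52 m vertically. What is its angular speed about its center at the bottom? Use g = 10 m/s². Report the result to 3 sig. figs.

With I = (1/2)MR², the ratio k = I/(MR²) is 0.5.
Rolling without slipping gives ω = v/R, so the total kinetic energy is ½Mv² + ½Iω² = ½(1+k)Mv² = (3/4)Mv².
Energy conservation Mgh = ½(1+k)Mv² gives v = √(2gh/(1+k)) = √(2 × 10 × 4.52 / 1.5) = 7.763 m/s.
Then ω = v/R = 7.763 / 0.14 ≈ 55.5 rad/s.

ω ≈ 55.5 rad/s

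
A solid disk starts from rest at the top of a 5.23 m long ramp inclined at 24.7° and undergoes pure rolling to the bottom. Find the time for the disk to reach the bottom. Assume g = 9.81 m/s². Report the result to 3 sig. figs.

t ≈ 1.96 s

The moment of inertia is (1/2)MR², giving k ≡ I/(MR²) = 0.5.
Along the incline Mg sinθ − f = Ma, and torque about the center fR = Iα = kMR²(a/R) gives f = kMa.
Hence a = g sinθ/(1+k) = 9.81×sin24.7°/1.5 = 2.733 m/s².
With constant a from rest, t = √(2L/a) = √(2·5.23/2.733) ≈ 1.96 s.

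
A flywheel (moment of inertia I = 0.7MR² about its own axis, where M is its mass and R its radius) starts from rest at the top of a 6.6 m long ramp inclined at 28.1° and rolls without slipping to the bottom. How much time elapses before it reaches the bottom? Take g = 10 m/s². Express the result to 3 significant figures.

t ≈ 2.18 s

Here I = 0.7MR², so the shape factor k = I/(MR²) = 0.7.
Along the incline Mg sinθ − f = Ma, and torque about the center fR = Iα = kMR²(a/R) gives f = kMa.
Hence a = g sinθ/(1+k) = 10×sin28.1°/1.7 = 2.771 m/s².
Starting from rest, L = ½at², so t = √(2L/a) = √(2×6.6/2.771) ≈ 2.18 s.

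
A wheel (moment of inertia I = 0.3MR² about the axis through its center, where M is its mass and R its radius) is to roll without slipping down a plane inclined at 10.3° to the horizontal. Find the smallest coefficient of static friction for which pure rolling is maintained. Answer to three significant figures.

The moment of inertia is 0.3MR², giving k ≡ I/(MR²) = 0.3.
Newton's second law down the slope: Mg sinθ − f = Ma. The torque equation fR = Iα (with α = a/R) gives f = kMa.
These give a = g sinθ/(1+k) and the required friction f = kMg sinθ/(1+k).
The normal force is N = Mg cosθ, so μ_min = f/N = k tanθ/(1+k).
μ_min = 0.3 × tan10.3° / 1.3 ≈ 0.0419.

μ_min ≈ 0.0419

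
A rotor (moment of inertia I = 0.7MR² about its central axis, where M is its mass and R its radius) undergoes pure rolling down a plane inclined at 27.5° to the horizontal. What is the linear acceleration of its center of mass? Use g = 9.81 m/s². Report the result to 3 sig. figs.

a ≈ 2.66 m/s²

With I = 0.7MR², the ratio k = I/(MR²) is 0.7.
Along the incline Mg sinθ − f = Ma, and torque about the center fR = Iα = kMR²(a/R) gives f = kMa.
Eliminating f: Mg sinθ = (1+k)Ma, so a = g sinθ/(1+k) = 9.81 × sin27.5° / 1.7 ≈ 2.66 m/s².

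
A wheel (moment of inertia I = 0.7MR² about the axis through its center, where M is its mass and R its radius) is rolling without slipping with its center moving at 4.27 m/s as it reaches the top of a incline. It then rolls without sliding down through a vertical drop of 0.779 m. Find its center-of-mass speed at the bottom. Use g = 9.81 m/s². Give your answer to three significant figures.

The moment of inertia is 0.7MR², giving k ≡ I/(MR²) = 0.7.
Pure rolling means v = ωR; then KE = ½Mv² + ½I(v/R)² = ½(1+k)Mv² = (17/20)Mv².
Conserving energy between top and bottom: (17/20)Mv² = (17/20)Mv₀² + Mgh, hence v² = v₀² + 2gh/(1+k).
v = √(4.27² + 2×9.81×0.779/1.7) = √27.22 ≈ 5.22 m/s.

v ≈ 5.22 m/s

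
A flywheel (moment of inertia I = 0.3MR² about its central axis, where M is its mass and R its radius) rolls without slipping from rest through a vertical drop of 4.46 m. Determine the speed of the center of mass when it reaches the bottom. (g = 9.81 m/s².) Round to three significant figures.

v ≈ 8.20 m/s

The moment of inertia is 0.3MR², giving k ≡ I/(MR²) = 0.3.
The rolling condition ω = v/R makes the rotational term ½I(v/R)² = ½kMv², so KE_total = ½(1+k)Mv² = (13/20)Mv².
Energy conservation: Mgh = (13/20)Mv², so v = √(2gh/(1+k)) = √(2 × 9.81 × 4.46 / 1.3) ≈ 8.20 m/s.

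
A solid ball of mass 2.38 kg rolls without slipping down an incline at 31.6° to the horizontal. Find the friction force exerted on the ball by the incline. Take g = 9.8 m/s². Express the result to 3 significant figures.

The moment of inertia is (2/5)MR², giving k ≡ I/(MR²) = 0.4.
Along the incline Mg sinθ − f = Ma, and torque about the center fR = Iα = kMR²(a/R) gives f = kMa.
Combining, a = g sinθ/(1+k) and f = kMa = kMg sinθ/(1+k).
f = 0.4 × 2.38 × 9.8 × sin31.6° / 1.4 ≈ 3.49 N.

f ≈ 3.49 N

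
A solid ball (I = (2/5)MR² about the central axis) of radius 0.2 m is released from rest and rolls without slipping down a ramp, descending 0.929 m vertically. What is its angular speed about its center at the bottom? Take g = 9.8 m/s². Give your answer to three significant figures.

The moment of inertia is (2/5)MR², giving k ≡ I/(MR²) = 0.4.
Since it rolls without slipping, ω = v/R and KE = ½Mv² + ½Iω² = ½(1+k)Mv² = (7/10)Mv².
Energy conservation Mgh = ½(1+k)Mv² gives v = √(2gh/(1+k)) = √(2 × 9.8 × 0.929 / 1.4) = 3.606 m/s.
The angular speed follows from ω = v/R = 3.606/0.2 ≈ 18.0 rad/s.

ω ≈ 18.0 rad/s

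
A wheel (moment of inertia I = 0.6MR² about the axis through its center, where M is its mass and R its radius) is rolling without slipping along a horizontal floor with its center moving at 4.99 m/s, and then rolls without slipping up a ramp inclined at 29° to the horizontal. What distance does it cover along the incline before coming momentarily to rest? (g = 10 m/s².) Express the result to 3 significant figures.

d ≈ 4.11 m

The moment of inertia is 0.6MR², giving k ≡ I/(MR²) = 0.6.
Rolling without slipping gives ω = v/R, so the total kinetic energy is ½Mv² + ½Iω² = ½(1+k)Mv² = (4/5)Mv².
Setting this equal to Mgh gives the vertical rise h = (1+k)v₀²/(2g) = 1.6×4.99²/(2×10) = 1.992 m.
The distance along the slope is d = h/sinθ = 1.992/sin29° ≈ 4.11 m.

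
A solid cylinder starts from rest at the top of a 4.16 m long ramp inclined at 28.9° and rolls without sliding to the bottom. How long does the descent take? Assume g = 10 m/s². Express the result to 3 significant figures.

t ≈ 1.61 s

Here I = (1/2)MR², so the shape factor k = I/(MR²) = 0.5.
Translational: Mg sinθ − f = Ma. Rotational about the CM: fR = Iα = kMRa, so f = kMa.
Hence a = g sinθ/(1+k) = 10×sin28.9°/1.5 = 3.222 m/s².
Starting from rest, L = ½at², so t = √(2L/a) = √(2×4.16/3.222) ≈ 1.61 s.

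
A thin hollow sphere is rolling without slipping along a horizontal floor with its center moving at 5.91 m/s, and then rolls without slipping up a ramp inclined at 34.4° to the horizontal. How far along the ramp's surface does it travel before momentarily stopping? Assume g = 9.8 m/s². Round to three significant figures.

d ≈ 5.26 m

The moment of inertia is (2/3)MR², giving k ≡ I/(MR²) = 2/3.
Since it rolls without slipping, ω = v/R and KE = ½Mv² + ½Iω² = ½(1+k)Mv² = (5/6)Mv².
Setting this equal to Mgh gives the vertical rise h = (1+k)v₀²/(2g) = 1.667×5.91²/(2×9.8) = 2.97 m.
The distance along the slope is d = h/sinθ = 2.97/sin34.4° ≈ 5.26 m.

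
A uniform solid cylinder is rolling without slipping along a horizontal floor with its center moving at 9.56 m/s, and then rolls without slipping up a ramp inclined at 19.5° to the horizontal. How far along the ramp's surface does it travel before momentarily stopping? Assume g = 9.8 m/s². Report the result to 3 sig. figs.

For this body I = (1/2)MR², i.e. k = I/(MR²) = 0.5.
Since it rolls without slipping, ω = v/R and KE = ½Mv² + ½Iω² = ½(1+k)Mv² = (3/4)Mv².
Setting this equal to Mgh gives the vertical rise h = (1+k)v₀²/(2g) = 1.5×9.56²/(2×9.8) = 6.994 m.
Along the incline, d = h/sinθ = 6.994/sin19.5° ≈ 21.0 m.

d ≈ 21.0 m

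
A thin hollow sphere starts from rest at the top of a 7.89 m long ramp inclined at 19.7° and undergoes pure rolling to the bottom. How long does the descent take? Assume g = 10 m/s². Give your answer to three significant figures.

With I = (2/3)MR², the ratio k = I/(MR²) is 2/3.
Along the incline Mg sinθ − f = Ma, and torque about the center fR = Iα = kMR²(a/R) gives f = kMa.
Hence a = g sinθ/(1+k) = 10×sin19.7°/1.667 = 2.023 m/s².
Starting from rest, L = ½at², so t = √(2L/a) = √(2×7.89/2.023) ≈ 2.79 s.

t ≈ 2.79 s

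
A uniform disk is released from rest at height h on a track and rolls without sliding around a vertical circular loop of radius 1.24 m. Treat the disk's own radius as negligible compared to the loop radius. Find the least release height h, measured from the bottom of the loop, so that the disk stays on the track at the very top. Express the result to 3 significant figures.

h_min ≈ 3.41 m

Here I = (1/2)MR², so the shape factor k = I/(MR²) = 0.5.
At the top of the loop, the minimum-contact condition is Mg = Mv_top²/r, so v_top² = gr.
With ω = v/R, the kinetic energy at speed v is ½(1+k)Mv² = (3/4)Mv².
Energy conservation from release (height h) to the top (height 2r): Mgh = Mg(2r) + (3/4)M·gr.
Thus h_min = 2r + (1+k)r/2 = r(2 + 1.5/2) = 1.24 × 2.75 ≈ 3.41 m.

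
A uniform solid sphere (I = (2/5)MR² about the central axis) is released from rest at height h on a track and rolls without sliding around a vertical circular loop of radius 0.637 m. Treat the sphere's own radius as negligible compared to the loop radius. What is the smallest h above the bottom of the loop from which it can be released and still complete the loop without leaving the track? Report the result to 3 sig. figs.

Here I = (2/5)MR², so the shape factor k = I/(MR²) = 0.4.
At the top, contact is just lost when gravity alone supplies the centripetal force: Mg = Mv_top²/r, i.e. v_top² = gr.
With ω = v/R, the kinetic energy at speed v is ½(1+k)Mv² = (7/10)Mv².
Energy conservation from release (height h) to the top (height 2r): Mgh = Mg(2r) + (7/10)M·gr.
Thus h_min = 2r + (1+k)r/2 = r(2 + 1.4/2) = 0.637 × 2.7 ≈ 1.72 m.

h_min ≈ 1.72 m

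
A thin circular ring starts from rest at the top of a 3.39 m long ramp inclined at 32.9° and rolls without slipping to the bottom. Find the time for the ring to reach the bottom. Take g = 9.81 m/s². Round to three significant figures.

t ≈ 1.60 s

For this body I = MR², i.e. k = I/(MR²) = 1.
Newton's second law down the slope: Mg sinθ − f = Ma. The torque equation fR = Iα (with α = a/R) gives f = kMa.
Hence a = g sinθ/(1+k) = 9.81×sin32.9°/2 = 2.664 m/s².
Starting from rest, L = ½at², so t = √(2L/a) = √(2×3.39/2.664) ≈ 1.60 s.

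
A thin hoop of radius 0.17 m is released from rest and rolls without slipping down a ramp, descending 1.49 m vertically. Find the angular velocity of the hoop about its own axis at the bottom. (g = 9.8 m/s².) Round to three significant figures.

With I = MR², the ratio k = I/(MR²) is 1.
Since it rolls without slipping, ω = v/R and KE = ½Mv² + ½Iω² = ½(1+k)Mv² = Mv².
Energy conservation Mgh = ½(1+k)Mv² gives v = √(2gh/(1+k)) = √(2 × 9.8 × 1.49 / 2) = 3.821 m/s.
The angular speed follows from ω = v/R = 3.821/0.17 ≈ 22.5 rad/s.

ω ≈ 22.5 rad/s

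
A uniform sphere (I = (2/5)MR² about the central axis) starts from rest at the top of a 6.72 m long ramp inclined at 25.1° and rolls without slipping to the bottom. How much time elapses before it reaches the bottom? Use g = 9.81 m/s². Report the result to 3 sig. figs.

t ≈ 2.13 s

With I = (2/5)MR², the ratio k = I/(MR²) is 0.4.
Newton's second law down the slope: Mg sinθ − f = Ma. The torque equation fR = Iα (with α = a/R) gives f = kMa.
Hence a = g sinθ/(1+k) = 9.81×sin25.1°/1.4 = 2.972 m/s².
With constant a from rest, t = √(2L/a) = √(2·6.72/2.972) ≈ 2.13 s.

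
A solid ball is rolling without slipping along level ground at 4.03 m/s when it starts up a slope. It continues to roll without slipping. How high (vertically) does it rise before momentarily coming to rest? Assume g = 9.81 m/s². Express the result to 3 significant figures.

h ≈ 1.16 m

The moment of inertia is (2/5)MR², giving k ≡ I/(MR²) = 0.4.
Rolling without slipping gives ω = v/R, so the total kinetic energy is ½Mv² + ½Iω² = ½(1+k)Mv² = (7/10)Mv².
All of this converts to potential energy at the highest point: (7/10)Mv₀² = Mgh.
Thus h = (1+k)v₀²/(2g) = 1.4 × 4.03² / (2 × 9.81) ≈ 1.16 m.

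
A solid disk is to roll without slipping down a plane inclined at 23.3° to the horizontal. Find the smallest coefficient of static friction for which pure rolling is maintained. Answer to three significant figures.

μ_min ≈ 0.144

The moment of inertia is (1/2)MR², giving k ≡ I/(MR²) = 0.5.
Newton's second law down the slope: Mg sinθ − f = Ma. The torque equation fR = Iα (with α = a/R) gives f = kMa.
These give a = g sinθ/(1+k) and the required friction f = kMg sinθ/(1+k).
The normal force is N = Mg cosθ, so μ_min = f/N = k tanθ/(1+k).
μ_min = 0.5 × tan23.3° / 1.5 ≈ 0.144.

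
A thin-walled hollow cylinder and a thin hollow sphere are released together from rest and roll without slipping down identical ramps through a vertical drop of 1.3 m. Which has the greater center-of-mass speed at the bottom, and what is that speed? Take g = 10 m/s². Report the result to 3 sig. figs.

For rolling without slipping, Mgh = ½(1+k)Mv² where k = I/(MR²), so v = √(2gh/(1+k)).
Thin-walled hollow cylinder: k = 1, giving v = √(2×10×1.3/2) = 3.606 m/s.
Thin hollow sphere: k = 2/3, giving v = √(2×10×1.3/1.667) = 3.95 m/s.
The smaller k wins: the thin hollow sphere, at ≈ 3.95 m/s.

the thin hollow sphere, at v ≈ 3.95 m/s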